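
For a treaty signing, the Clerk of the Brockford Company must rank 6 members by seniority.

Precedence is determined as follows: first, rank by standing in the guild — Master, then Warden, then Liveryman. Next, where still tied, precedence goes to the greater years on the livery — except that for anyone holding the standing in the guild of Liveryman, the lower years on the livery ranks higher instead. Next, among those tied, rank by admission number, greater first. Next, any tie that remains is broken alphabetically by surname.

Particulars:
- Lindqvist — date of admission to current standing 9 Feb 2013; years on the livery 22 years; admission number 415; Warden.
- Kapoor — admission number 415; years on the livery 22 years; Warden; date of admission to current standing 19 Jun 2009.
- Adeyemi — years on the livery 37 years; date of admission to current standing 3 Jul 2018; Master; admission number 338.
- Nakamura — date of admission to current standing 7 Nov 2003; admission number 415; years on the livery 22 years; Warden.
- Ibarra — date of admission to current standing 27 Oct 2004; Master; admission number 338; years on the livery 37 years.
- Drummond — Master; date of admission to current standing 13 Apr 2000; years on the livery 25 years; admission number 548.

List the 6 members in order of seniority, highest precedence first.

By standing in the guild: Adeyemi, Ibarra and Drummond (Master); then Kapoor, Lindqvist and Nakamura (Warden).
Among Adeyemi, Ibarra and Drummond, by years on the livery (higher first): Adeyemi and Ibarra (37 years) before Drummond (25 years).
Adeyemi and Ibarra both have admission number 338, so the next rule applies.
Among Adeyemi and Ibarra, alphabetically by surname: Adeyemi before Ibarra.
Kapoor, Lindqvist and Nakamura all have years on the livery 22 years, so the next rule applies.
Kapoor, Lindqvist and Nakamura all have admission number 415, so the next rule applies.
Among Kapoor, Lindqvist and Nakamura, alphabetically by surname: Kapoor before Lindqvist before Nakamura.
Full order: Adeyemi, Ibarra, Drummond, Kapoor, Lindqvist, Nakamura.

Adeyemi, Ibarra, Drummond, Kapoor, Lindqvist, Nakamura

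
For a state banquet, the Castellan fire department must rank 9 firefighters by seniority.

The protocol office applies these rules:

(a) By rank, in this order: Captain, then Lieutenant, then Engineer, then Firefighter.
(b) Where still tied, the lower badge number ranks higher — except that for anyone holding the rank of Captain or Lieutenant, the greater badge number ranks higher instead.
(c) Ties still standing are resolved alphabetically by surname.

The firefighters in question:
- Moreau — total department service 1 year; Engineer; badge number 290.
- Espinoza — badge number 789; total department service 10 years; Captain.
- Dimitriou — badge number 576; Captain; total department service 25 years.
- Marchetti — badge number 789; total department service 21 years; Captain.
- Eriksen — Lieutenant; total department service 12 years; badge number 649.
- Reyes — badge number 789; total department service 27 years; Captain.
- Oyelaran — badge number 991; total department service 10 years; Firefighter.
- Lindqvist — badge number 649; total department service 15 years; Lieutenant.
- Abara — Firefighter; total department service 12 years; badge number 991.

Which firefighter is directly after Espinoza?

Marchetti

By rank: Espinoza, Marchetti, Reyes and Dimitriou (Captain); then Eriksen and Lindqvist (Lieutenant); then Moreau (Engineer); then Abara and Oyelaran (Firefighter).
Among Espinoza, Marchetti, Reyes and Dimitriou, by badge number (higher first) (reversed rule for this group): Espinoza, Marchetti and Reyes (789) before Dimitriou (576).
Among Espinoza, Marchetti and Reyes, alphabetically by surname: Espinoza before Marchetti before Reyes.
Eriksen and Lindqvist both have badge number 649, so the next rule applies.
Among Eriksen and Lindqvist, alphabetically by surname: Eriksen before Lindqvist.
Abara and Oyelaran both have badge number 991, so the next rule applies.
Among Abara and Oyelaran, alphabetically by surname: Abara before Oyelaran.
Order: Espinoza, Marchetti, Reyes, Dimitriou, Eriksen, Lindqvist, Moreau, Abara, Oyelaran.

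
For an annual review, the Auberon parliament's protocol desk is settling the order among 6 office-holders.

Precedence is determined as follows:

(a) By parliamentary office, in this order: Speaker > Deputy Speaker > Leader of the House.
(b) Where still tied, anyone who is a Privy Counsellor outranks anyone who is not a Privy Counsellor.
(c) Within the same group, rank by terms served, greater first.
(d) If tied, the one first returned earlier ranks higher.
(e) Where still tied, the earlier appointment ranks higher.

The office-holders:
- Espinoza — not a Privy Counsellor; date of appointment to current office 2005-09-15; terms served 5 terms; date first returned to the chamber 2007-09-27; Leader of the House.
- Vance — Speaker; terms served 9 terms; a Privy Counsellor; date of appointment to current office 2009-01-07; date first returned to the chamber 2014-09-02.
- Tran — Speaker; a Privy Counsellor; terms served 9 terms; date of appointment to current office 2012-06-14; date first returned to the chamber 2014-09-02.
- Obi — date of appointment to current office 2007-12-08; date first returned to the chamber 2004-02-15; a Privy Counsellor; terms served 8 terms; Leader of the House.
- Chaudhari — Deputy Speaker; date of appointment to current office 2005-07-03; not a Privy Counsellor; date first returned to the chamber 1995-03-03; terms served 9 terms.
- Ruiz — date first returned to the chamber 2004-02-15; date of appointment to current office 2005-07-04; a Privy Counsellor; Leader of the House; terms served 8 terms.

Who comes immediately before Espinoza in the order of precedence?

By parliamentary office: Vance and Tran (Speaker); then Chaudhari (Deputy Speaker); then Ruiz, Obi and Espinoza (Leader of the House).
Vance and Tran are each a Privy Counsellor, so the next rule applies.
Vance and Tran both have terms served 9 terms, so the next rule applies.
Vance and Tran both have date first returned to the chamber 2014-09-02, so the next rule applies.
Among Vance and Tran, by date of appointment to current office (earlier first): Vance (2009-01-07) before Tran (2012-06-14).
Among Ruiz, Obi and Espinoza, a Privy Counsellor before not a Privy Counsellor: Ruiz and Obi (a Privy Counsellor) before Espinoza (not a Privy Counsellor).
Ruiz and Obi both have terms served 8 terms, so the next rule applies.
Ruiz and Obi both have date first returned to the chamber 2004-02-15, so the next rule applies.
Among Ruiz and Obi, by date of appointment to current office (earlier first): Ruiz (2005-07-04) before Obi (2007-12-08).
Order: Vance, Tran, Chaudhari, Ruiz, Obi, Espinoza.

Obi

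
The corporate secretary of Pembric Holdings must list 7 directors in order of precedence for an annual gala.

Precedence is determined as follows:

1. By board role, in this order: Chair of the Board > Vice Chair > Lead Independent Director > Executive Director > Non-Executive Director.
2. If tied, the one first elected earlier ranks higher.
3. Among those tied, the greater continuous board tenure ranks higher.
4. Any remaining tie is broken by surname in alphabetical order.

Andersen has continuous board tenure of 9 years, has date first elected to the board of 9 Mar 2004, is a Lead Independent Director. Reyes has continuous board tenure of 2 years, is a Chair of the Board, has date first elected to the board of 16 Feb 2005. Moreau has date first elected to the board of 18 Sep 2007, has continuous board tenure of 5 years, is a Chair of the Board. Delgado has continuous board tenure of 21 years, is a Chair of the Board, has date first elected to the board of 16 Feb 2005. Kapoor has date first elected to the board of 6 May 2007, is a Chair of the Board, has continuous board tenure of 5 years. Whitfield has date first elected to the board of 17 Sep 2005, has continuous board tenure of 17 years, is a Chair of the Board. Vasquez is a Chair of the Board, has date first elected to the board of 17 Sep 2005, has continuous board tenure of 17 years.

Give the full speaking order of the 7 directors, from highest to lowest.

By board role: Delgado, Reyes, Vasquez, Whitfield, Kapoor and Moreau (Chair of the Board); then Andersen (Lead Independent Director).
Among Delgado, Reyes, Vasquez, Whitfield, Kapoor and Moreau, by date first elected to the board (earlier first): Delgado and Reyes (16 Feb 2005) before Vasquez and Whitfield (17 Sep 2005) before Kapoor (6 May 2007) before Moreau (18 Sep 2007).
Among Delgado and Reyes, by continuous board tenure (higher first): Delgado (21 years) before Reyes (2 years).
Vasquez and Whitfield both have continuous board tenure 17 years, so the next rule applies.
Among Vasquez and Whitfield, alphabetically by surname: Vasquez before Whitfield.
Full order: Delgado, Reyes, Vasquez, Whitfield, Kapoor, Moreau, Andersen.

Delgado, Reyes, Vasquez, Whitfield, Kapoor, Moreau, Andersen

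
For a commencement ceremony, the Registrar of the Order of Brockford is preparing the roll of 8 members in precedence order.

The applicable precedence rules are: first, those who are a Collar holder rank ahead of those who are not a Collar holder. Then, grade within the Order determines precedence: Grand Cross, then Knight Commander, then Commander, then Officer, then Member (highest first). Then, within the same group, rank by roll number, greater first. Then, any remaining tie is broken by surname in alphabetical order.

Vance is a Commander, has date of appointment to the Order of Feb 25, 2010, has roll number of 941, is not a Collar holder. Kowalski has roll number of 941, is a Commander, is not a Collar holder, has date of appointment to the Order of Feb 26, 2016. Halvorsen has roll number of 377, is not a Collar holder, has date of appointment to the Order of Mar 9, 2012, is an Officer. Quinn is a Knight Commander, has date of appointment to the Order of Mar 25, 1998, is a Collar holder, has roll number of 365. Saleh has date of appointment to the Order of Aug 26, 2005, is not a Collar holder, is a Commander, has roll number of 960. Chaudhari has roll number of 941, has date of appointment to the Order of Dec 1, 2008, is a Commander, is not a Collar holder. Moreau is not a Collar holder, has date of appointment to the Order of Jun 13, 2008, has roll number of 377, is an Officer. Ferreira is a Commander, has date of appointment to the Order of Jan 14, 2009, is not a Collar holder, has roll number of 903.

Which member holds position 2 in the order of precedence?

Saleh

By the first rule: Quinn (a Collar holder); then Saleh, Chaudhari, Kowalski, Vance, Ferreira, Halvorsen and Moreau (each not a Collar holder).
Among Saleh, Chaudhari, Kowalski, Vance, Ferreira, Halvorsen and Moreau, by grade within the Order: Saleh, Chaudhari, Kowalski, Vance and Ferreira (Commander) before Halvorsen and Moreau (Officer).
Among Saleh, Chaudhari, Kowalski, Vance and Ferreira, by roll number (higher first): Saleh (960) before Chaudhari, Kowalski and Vance (941) before Ferreira (903).
Among Chaudhari, Kowalski and Vance, alphabetically by surname: Chaudhari before Kowalski before Vance.
Halvorsen and Moreau both have roll number 377, so the next rule applies.
Among Halvorsen and Moreau, alphabetically by surname: Halvorsen before Moreau.
Order: Quinn, Saleh, Chaudhari, Kowalski, Vance, Ferreira, Halvorsen, Moreau.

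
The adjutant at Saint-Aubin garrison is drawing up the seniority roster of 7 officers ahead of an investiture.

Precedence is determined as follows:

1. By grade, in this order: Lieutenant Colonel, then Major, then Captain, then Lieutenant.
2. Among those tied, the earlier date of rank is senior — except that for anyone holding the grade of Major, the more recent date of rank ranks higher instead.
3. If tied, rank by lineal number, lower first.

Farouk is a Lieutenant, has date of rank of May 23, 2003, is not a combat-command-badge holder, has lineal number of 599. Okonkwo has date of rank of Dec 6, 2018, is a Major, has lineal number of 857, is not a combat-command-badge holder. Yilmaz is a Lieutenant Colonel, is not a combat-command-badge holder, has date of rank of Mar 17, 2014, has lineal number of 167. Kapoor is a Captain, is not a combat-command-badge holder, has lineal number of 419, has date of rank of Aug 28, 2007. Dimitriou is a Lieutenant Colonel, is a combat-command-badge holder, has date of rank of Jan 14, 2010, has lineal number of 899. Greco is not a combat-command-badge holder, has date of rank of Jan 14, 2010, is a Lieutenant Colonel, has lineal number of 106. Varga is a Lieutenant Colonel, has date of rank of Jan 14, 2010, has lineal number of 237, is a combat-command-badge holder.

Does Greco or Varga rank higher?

Greco

By grade: Greco, Varga, Dimitriou and Yilmaz (Lieutenant Colonel); then Okonkwo (Major); then Kapoor (Captain); then Farouk (Lieutenant).
Among Greco, Varga, Dimitriou and Yilmaz, by date of rank (earlier first): Greco, Varga and Dimitriou (Jan 14, 2010) before Yilmaz (Mar 17, 2014).
Among Greco, Varga and Dimitriou, by lineal number (lower first): Greco (106) before Varga (237) before Dimitriou (899).
So Greco takes precedence.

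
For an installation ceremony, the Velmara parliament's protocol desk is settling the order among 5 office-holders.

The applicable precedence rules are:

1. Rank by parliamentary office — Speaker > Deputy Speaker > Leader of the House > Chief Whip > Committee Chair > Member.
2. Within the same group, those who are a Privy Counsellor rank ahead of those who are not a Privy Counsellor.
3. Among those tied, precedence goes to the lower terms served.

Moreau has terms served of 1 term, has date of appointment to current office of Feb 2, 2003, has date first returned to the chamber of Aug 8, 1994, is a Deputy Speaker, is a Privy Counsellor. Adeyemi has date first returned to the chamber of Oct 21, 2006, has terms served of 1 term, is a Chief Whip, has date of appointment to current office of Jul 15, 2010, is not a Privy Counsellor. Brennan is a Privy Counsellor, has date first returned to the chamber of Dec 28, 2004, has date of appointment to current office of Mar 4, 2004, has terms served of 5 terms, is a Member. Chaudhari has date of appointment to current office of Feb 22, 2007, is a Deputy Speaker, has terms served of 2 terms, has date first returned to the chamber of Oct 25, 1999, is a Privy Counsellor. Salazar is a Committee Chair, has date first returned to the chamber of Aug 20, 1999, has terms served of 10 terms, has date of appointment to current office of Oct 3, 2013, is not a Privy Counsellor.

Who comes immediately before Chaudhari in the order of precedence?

Moreau

By parliamentary office: Moreau and Chaudhari (Deputy Speaker); then Adeyemi (Chief Whip); then Salazar (Committee Chair); then Brennan (Member).
Moreau and Chaudhari are each a Privy Counsellor, so the next rule applies.
Among Moreau and Chaudhari, by terms served (lower first): Moreau (1 term) before Chaudhari (2 terms).
Order: Moreau, Chaudhari, Adeyemi, Salazar, Brennan.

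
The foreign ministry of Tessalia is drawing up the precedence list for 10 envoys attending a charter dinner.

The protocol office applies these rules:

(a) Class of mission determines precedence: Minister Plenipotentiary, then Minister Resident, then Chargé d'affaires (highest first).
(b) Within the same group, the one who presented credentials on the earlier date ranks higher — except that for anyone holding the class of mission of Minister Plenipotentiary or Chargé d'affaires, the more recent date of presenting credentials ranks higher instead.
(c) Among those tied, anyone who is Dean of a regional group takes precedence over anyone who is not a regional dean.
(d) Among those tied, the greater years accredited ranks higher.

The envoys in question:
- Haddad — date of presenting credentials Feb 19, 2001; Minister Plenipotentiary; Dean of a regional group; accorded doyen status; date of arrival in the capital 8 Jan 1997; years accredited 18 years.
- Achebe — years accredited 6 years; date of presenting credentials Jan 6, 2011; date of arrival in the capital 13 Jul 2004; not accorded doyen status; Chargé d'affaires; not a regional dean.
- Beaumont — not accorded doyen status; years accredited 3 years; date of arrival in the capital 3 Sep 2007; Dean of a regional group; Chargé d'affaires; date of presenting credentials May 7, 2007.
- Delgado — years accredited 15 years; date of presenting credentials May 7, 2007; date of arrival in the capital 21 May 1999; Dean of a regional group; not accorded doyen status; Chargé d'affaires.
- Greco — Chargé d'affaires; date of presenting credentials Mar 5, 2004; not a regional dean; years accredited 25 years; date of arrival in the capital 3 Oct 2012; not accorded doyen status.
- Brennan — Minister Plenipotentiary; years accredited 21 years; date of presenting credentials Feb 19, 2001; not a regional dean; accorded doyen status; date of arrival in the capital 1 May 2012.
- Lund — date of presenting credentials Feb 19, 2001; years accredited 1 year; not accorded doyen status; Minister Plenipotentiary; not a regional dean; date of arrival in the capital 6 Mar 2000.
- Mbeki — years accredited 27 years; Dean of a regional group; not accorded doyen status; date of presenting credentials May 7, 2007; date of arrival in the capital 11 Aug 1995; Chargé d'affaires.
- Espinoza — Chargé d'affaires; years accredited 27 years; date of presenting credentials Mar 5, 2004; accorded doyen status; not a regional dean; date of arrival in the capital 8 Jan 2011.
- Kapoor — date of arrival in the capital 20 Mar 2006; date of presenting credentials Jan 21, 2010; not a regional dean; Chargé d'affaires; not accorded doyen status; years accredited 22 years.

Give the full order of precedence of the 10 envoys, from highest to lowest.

Haddad, Brennan, Lund, Achebe, Kapoor, Mbeki, Delgado, Beaumont, Espinoza, Greco

By class of mission: Haddad, Brennan and Lund (Minister Plenipotentiary); then Achebe, Kapoor, Mbeki, Delgado, Beaumont, Espinoza and Greco (Chargé d'affaires).
Haddad, Brennan and Lund all have date of presenting credentials Feb 19, 2001, so the next rule applies.
Among Haddad, Brennan and Lund, Dean of a regional group before not a regional dean: Haddad (Dean of a regional group) before Brennan and Lund (not a regional dean).
Among Brennan and Lund, by years accredited (higher first): Brennan (21 years) before Lund (1 year).
Among Achebe, Kapoor, Mbeki, Delgado, Beaumont, Espinoza and Greco, by date of presenting credentials (later first) (reversed rule for this group): Achebe (Jan 6, 2011) before Kapoor (Jan 21, 2010) before Mbeki, Delgado and Beaumont (May 7, 2007) before Espinoza and Greco (Mar 5, 2004).
Mbeki, Delgado and Beaumont are each Dean of a regional group, so the next rule applies.
Among Mbeki, Delgado and Beaumont, by years accredited (higher first): Mbeki (27 years) before Delgado (15 years) before Beaumont (3 years).
Espinoza and Greco are each not a regional dean, so the next rule applies.
Among Espinoza and Greco, by years accredited (higher first): Espinoza (27 years) before Greco (25 years).
Full order: Haddad, Brennan, Lund, Achebe, Kapoor, Mbeki, Delgado, Beaumont, Espinoza, Greco.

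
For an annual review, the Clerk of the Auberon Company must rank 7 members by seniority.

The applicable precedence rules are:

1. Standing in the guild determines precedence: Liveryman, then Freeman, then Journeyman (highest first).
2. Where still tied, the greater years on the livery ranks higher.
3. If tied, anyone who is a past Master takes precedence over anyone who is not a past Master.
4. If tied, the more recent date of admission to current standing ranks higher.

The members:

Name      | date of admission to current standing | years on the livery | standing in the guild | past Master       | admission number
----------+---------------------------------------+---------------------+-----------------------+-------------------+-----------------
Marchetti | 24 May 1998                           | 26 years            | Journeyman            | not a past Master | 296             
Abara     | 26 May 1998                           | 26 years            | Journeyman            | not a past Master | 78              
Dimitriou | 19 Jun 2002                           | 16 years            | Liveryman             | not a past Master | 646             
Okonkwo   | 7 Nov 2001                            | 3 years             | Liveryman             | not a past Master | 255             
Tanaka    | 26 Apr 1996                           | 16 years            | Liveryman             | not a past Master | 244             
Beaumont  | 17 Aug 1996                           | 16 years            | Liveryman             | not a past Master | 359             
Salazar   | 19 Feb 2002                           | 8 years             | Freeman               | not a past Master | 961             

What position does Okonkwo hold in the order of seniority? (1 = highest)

4

By standing in the guild: Dimitriou, Beaumont, Tanaka and Okonkwo (Liveryman); then Salazar (Freeman); then Abara and Marchetti (Journeyman).
Among Dimitriou, Beaumont, Tanaka and Okonkwo, by years on the livery (higher first): Dimitriou, Beaumont and Tanaka (16 years) before Okonkwo (3 years).
Dimitriou, Beaumont and Tanaka are each not a past Master, so the next rule applies.
Among Dimitriou, Beaumont and Tanaka, by date of admission to current standing (later first): Dimitriou (19 Jun 2002) before Beaumont (17 Aug 1996) before Tanaka (26 Apr 1996).
Abara and Marchetti both have years on the livery 26 years, so the next rule applies.
Abara and Marchetti are each not a past Master, so the next rule applies.
Among Abara and Marchetti, by date of admission to current standing (later first): Abara (26 May 1998) before Marchetti (24 May 1998).
Order: Dimitriou, Beaumont, Tanaka, Okonkwo, Salazar, Abara, Marchetti. So position 4.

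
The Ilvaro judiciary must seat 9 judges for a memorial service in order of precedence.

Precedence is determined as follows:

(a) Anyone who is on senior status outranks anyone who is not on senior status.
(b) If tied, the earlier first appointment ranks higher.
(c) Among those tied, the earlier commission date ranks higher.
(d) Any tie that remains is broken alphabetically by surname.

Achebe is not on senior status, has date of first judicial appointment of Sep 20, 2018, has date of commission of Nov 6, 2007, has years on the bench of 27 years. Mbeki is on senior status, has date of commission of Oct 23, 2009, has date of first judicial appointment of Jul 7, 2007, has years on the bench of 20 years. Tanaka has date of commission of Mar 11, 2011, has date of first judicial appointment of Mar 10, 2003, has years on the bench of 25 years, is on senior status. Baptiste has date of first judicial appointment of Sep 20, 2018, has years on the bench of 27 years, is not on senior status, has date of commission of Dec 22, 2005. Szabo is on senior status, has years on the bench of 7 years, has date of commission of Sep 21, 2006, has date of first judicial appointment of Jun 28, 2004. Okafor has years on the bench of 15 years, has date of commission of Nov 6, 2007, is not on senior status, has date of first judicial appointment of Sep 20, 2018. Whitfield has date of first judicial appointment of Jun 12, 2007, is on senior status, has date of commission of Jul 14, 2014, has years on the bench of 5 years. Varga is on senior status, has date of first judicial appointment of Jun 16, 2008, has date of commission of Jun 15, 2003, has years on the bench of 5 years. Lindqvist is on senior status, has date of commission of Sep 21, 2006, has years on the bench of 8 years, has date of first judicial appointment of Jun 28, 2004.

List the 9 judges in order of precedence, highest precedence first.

By the first rule: Tanaka, Lindqvist, Szabo, Whitfield, Mbeki and Varga (each on senior status); then Baptiste, Achebe and Okafor (each not on senior status).
Among Tanaka, Lindqvist, Szabo, Whitfield, Mbeki and Varga, by date of first judicial appointment (earlier first): Tanaka (Mar 10, 2003) before Lindqvist and Szabo (Jun 28, 2004) before Whitfield (Jun 12, 2007) before Mbeki (Jul 7, 2007) before Varga (Jun 16, 2008).
Lindqvist and Szabo both have date of commission Sep 21, 2006, so the next rule applies.
Among Lindqvist and Szabo, alphabetically by surname: Lindqvist before Szabo.
Baptiste, Achebe and Okafor all have date of first judicial appointment Sep 20, 2018, so the next rule applies.
Among Baptiste, Achebe and Okafor, by date of commission (earlier first): Baptiste (Dec 22, 2005) before Achebe and Okafor (Nov 6, 2007).
Among Achebe and Okafor, alphabetically by surname: Achebe before Okafor.
Full order: Tanaka, Lindqvist, Szabo, Whitfield, Mbeki, Varga, Baptiste, Achebe, Okafor.

Tanaka, Lindqvist, Szabo, Whitfield, Mbeki, Varga, Baptiste, Achebe, Okafor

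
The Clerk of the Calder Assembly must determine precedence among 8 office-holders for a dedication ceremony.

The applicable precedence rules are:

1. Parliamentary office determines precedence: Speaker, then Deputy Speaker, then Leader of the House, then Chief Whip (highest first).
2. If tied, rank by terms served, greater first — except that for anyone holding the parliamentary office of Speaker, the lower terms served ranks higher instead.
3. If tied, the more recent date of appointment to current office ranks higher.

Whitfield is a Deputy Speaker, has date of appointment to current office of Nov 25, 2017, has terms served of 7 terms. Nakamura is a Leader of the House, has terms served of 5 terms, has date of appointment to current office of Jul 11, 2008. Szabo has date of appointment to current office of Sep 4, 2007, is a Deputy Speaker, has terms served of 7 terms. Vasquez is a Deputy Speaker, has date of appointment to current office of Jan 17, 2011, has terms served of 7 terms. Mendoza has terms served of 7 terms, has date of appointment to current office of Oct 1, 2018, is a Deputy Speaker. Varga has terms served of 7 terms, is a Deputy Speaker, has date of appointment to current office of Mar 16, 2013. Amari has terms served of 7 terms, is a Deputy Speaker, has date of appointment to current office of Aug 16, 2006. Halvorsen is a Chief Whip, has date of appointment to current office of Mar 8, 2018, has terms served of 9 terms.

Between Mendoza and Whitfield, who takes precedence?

By parliamentary office: Mendoza, Whitfield, Varga, Vasquez, Szabo and Amari (Deputy Speaker); then Nakamura (Leader of the House); then Halvorsen (Chief Whip).
Mendoza, Whitfield, Varga, Vasquez, Szabo and Amari all have terms served 7 terms, so the next rule applies.
Among Mendoza, Whitfield, Varga, Vasquez, Szabo and Amari, by date of appointment to current office (later first): Mendoza (Oct 1, 2018) before Whitfield (Nov 25, 2017) before Varga (Mar 16, 2013) before Vasquez (Jan 17, 2011) before Szabo (Sep 4, 2007) before Amari (Aug 16, 2006).
So Mendoza takes precedence.

Mendoza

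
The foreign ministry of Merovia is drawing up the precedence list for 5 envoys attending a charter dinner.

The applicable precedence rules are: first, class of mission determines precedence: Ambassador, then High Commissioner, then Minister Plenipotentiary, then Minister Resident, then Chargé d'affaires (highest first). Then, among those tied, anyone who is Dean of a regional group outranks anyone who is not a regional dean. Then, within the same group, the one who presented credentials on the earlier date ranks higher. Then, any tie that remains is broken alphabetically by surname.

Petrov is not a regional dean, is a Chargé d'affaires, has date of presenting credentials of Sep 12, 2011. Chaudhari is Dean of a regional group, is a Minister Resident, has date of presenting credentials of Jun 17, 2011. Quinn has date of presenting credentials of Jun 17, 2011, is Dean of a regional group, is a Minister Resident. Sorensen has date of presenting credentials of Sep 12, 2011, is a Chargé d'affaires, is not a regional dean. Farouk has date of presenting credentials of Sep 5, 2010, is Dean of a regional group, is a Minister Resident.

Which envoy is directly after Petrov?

Sorensen

By class of mission: Farouk, Chaudhari and Quinn (Minister Resident); then Petrov and Sorensen (Chargé d'affaires).
Farouk, Chaudhari and Quinn are each Dean of a regional group, so the next rule applies.
Among Farouk, Chaudhari and Quinn, by date of presenting credentials (earlier first): Farouk (Sep 5, 2010) before Chaudhari and Quinn (Jun 17, 2011).
Among Chaudhari and Quinn, alphabetically by surname: Chaudhari before Quinn.
Petrov and Sorensen are each not a regional dean, so the next rule applies.
Petrov and Sorensen both have date of presenting credentials Sep 12, 2011, so the next rule applies.
Among Petrov and Sorensen, alphabetically by surname: Petrov before Sorensen.
Order: Farouk, Chaudhari, Quinn, Petrov, Sorensen.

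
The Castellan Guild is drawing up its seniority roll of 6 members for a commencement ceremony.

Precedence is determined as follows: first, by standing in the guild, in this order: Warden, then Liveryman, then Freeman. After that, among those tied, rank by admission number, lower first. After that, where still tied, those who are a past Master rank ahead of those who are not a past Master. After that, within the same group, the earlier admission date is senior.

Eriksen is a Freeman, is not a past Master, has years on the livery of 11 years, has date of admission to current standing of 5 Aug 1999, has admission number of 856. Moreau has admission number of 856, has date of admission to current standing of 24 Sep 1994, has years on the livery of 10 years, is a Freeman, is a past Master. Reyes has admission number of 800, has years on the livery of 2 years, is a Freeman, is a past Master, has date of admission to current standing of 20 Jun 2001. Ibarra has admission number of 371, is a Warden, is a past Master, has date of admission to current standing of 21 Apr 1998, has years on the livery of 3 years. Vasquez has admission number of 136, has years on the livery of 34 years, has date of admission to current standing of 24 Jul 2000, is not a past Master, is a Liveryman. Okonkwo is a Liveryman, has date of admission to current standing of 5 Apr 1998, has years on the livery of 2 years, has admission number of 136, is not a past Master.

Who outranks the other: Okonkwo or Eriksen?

Okonkwo

By standing in the guild: Ibarra (Warden); then Okonkwo and Vasquez (Liveryman); then Reyes, Moreau and Eriksen (Freeman).
Okonkwo and Vasquez both have admission number 136, so the next rule applies.
Okonkwo and Vasquez are each not a past Master, so the next rule applies.
Among Okonkwo and Vasquez, by date of admission to current standing (earlier first): Okonkwo (5 Apr 1998) before Vasquez (24 Jul 2000).
Among Reyes, Moreau and Eriksen, by admission number (lower first): Reyes (800) before Moreau and Eriksen (856).
Among Moreau and Eriksen, a past Master before not a past Master: Moreau (a past Master) before Eriksen (not a past Master).
So Okonkwo takes precedence.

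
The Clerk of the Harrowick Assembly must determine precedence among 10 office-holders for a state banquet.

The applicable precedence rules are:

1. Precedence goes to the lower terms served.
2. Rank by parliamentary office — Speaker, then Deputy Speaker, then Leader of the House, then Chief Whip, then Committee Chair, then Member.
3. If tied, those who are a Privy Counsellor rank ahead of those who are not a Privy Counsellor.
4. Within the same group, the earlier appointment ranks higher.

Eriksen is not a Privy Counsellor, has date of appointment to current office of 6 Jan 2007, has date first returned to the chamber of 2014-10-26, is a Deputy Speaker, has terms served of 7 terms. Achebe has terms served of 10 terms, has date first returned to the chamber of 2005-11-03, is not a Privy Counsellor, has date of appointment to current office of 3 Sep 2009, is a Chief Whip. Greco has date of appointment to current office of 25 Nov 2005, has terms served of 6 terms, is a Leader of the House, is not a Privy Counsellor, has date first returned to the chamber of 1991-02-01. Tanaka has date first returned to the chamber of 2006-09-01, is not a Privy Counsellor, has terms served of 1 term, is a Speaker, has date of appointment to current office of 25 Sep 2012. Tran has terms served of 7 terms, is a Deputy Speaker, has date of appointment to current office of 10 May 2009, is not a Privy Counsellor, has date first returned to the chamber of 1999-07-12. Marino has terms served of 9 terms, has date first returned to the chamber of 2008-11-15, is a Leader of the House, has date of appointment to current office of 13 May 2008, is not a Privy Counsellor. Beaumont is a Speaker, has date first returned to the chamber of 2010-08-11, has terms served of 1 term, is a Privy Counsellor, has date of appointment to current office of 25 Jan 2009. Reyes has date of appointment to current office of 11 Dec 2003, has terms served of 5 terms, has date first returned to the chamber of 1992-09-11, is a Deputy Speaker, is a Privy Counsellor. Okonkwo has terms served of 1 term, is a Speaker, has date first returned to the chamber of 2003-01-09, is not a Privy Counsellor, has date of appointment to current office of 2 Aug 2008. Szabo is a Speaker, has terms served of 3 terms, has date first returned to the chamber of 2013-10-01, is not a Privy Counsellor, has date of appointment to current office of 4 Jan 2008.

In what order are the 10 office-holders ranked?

Beaumont, Okonkwo, Tanaka, Szabo, Reyes, Greco, Eriksen, Tran, Marino, Achebe

By terms served (lower first): Beaumont, Okonkwo and Tanaka (each 1 term); then Szabo (3 terms); then Reyes (5 terms); then Greco (6 terms); then Eriksen and Tran (both 7 terms); then Marino (9 terms); then Achebe (10 terms).
Beaumont, Okonkwo and Tanaka are each Speaker, so the next rule applies.
Among Beaumont, Okonkwo and Tanaka, a Privy Counsellor before not a Privy Counsellor: Beaumont (a Privy Counsellor) before Okonkwo and Tanaka (not a Privy Counsellor).
Among Okonkwo and Tanaka, by date of appointment to current office (earlier first): Okonkwo (2 Aug 2008) before Tanaka (25 Sep 2012).
Eriksen and Tran are each Deputy Speaker, so the next rule applies.
Eriksen and Tran are each not a Privy Counsellor, so the next rule applies.
Among Eriksen and Tran, by date of appointment to current office (earlier first): Eriksen (6 Jan 2007) before Tran (10 May 2009).
Full order: Beaumont, Okonkwo, Tanaka, Szabo, Reyes, Greco, Eriksen, Tran, Marino, Achebe.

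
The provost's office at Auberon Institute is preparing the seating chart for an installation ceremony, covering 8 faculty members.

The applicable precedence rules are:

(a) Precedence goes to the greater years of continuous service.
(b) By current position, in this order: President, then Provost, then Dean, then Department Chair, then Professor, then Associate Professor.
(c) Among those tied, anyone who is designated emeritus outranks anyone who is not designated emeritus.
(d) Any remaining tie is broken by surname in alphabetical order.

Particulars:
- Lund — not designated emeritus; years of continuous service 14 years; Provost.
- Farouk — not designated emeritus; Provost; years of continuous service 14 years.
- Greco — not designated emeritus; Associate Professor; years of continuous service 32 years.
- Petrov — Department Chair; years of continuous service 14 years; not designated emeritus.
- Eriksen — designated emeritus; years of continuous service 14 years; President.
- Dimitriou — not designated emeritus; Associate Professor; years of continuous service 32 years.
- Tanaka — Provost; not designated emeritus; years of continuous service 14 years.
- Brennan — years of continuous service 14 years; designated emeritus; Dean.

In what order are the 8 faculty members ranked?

Dimitriou, Greco, Eriksen, Farouk, Lund, Tanaka, Brennan, Petrov

By years of continuous service (higher first): Dimitriou and Greco (both 32 years); then Eriksen, Farouk, Lund, Tanaka, Brennan and Petrov (each 14 years).
Dimitriou and Greco are each Associate Professor, so the next rule applies.
Dimitriou and Greco are each not designated emeritus, so the next rule applies.
Among Dimitriou and Greco, alphabetically by surname: Dimitriou before Greco.
Among Eriksen, Farouk, Lund, Tanaka, Brennan and Petrov, by current position: Eriksen (President) before Farouk, Lund and Tanaka (Provost) before Brennan (Dean) before Petrov (Department Chair).
Farouk, Lund and Tanaka are each not designated emeritus, so the next rule applies.
Among Farouk, Lund and Tanaka, alphabetically by surname: Farouk before Lund before Tanaka.
Full order: Dimitriou, Greco, Eriksen, Farouk, Lund, Tanaka, Brennan, Petrov.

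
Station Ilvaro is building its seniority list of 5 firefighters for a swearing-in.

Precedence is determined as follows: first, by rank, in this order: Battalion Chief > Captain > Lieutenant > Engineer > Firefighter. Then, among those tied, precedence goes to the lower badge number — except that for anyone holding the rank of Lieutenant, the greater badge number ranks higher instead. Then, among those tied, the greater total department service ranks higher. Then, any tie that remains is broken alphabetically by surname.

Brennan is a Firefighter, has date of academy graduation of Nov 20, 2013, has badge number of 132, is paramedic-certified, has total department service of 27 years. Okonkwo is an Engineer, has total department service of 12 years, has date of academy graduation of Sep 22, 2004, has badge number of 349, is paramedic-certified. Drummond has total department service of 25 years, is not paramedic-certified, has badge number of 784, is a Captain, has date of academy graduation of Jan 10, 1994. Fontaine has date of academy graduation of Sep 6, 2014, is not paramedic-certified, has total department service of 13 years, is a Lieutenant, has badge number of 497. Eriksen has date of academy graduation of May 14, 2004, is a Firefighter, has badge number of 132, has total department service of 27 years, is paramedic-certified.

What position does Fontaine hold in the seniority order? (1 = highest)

By rank: Drummond (Captain); then Fontaine (Lieutenant); then Okonkwo (Engineer); then Brennan and Eriksen (Firefighter).
Brennan and Eriksen both have badge number 132, so the next rule applies.
Brennan and Eriksen both have total department service 27 years, so the next rule applies.
Among Brennan and Eriksen, alphabetically by surname: Brennan before Eriksen.
Order: Drummond, Fontaine, Okonkwo, Brennan, Eriksen. So position 2.

2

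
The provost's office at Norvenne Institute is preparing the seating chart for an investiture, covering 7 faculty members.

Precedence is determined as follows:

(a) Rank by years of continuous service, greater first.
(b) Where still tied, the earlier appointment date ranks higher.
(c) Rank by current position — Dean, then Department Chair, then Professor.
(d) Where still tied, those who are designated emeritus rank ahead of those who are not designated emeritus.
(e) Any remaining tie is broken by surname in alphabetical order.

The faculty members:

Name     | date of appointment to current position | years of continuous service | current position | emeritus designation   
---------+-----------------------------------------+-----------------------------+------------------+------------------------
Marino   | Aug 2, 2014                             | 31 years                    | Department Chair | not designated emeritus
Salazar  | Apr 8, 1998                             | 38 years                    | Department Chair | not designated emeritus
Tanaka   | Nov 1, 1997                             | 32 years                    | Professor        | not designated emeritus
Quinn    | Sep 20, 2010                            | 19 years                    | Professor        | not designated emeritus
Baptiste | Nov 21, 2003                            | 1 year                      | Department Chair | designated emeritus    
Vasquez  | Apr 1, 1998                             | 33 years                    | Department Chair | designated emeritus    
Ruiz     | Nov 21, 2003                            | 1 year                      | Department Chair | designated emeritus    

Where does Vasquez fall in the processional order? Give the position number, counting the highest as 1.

2

By years of continuous service (higher first): Salazar (38 years); then Vasquez (33 years); then Tanaka (32 years); then Marino (31 years); then Quinn (19 years); then Baptiste and Ruiz (both 1 year).
Baptiste and Ruiz both have date of appointment to current position Nov 21, 2003, so the next rule applies.
Baptiste and Ruiz are each Department Chair, so the next rule applies.
Baptiste and Ruiz are each designated emeritus, so the next rule applies.
Among Baptiste and Ruiz, alphabetically by surname: Baptiste before Ruiz.
Order: Salazar, Vasquez, Tanaka, Marino, Quinn, Baptiste, Ruiz. So position 2.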